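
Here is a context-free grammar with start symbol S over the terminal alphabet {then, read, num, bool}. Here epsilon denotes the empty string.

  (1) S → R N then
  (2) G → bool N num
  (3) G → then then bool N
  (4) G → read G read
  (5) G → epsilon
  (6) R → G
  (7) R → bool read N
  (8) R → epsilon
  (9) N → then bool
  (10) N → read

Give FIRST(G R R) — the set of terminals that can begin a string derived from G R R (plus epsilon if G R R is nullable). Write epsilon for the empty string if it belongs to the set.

{epsilon, bool, read, then}

FIRST(G) = {epsilon, bool, read, then}
FIRST(N) = {read, then}
FIRST(R) = {epsilon, bool, read, then}  (via G)
FIRST(S) = {bool, read, then}  (via R N then)
FIRST(G R R): take FIRST of each symbol in turn, carrying on past any symbol whose FIRST contains epsilon; result {epsilon, bool, read, then}.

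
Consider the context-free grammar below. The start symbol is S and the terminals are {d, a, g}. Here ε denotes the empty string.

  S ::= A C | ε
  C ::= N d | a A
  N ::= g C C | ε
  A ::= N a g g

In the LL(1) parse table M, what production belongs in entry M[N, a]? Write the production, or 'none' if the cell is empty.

N ::= ε

FIRST(N): from N::=g C C we get {g}; from N::=ε we get {ε}. So FIRST(N) = {ε, g}.
FIRST(C): from C::=N d we get {d, g}; from C::=a A we get {a}. So FIRST(C) = {a, d, g}.
FIRST(A): from A::=N a g g we get {a, g}. So FIRST(A) = {a, g}.
FIRST(S): from S::=A C we get {a, g}; from S::=ε we get {ε}. So FIRST(S) = {ε, a, g}.
FOLLOW(S) includes $ since S is the start symbol.
FOLLOW(N): in C::=N d, N is followed by d with FIRST {d}; in A::=N a g g, N is followed by a g g with FIRST {a}. Thus FOLLOW(N) = {a, d}.
For N ::= g C C: FIRST(g C C) = {g}, so it goes in M[N, t] for t ∈ {g}.
For N ::= ε: FIRST(ε) = {ε}, so it goes in M[N, t] for t ∈ {}; since ε ∈ FIRST, also for every t ∈ FOLLOW(N) = {a, d}.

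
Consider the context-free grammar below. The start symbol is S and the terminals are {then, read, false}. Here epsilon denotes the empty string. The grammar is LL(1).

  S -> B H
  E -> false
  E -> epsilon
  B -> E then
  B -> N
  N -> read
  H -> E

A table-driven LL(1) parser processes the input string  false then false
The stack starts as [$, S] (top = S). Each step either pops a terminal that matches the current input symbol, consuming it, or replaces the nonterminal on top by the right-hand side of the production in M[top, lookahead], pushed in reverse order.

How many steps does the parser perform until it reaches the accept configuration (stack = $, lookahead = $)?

8

step 1: stack=$ S  input=false then false $  — expand S -> B H
step 2: stack=$ H B  input=false then false $  — expand B -> E then
step 3: stack=$ H then E  input=false then false $  — expand E -> false
step 4: stack=$ H then false  input=false then false $  — match false
step 5: stack=$ H then  input=then false $  — match then
step 6: stack=$ H  input=false $  — expand H -> E
step 7: stack=$ E  input=false $  — expand E -> false
step 8: stack=$ false  input=false $  — match false
Accept reached after 8 steps.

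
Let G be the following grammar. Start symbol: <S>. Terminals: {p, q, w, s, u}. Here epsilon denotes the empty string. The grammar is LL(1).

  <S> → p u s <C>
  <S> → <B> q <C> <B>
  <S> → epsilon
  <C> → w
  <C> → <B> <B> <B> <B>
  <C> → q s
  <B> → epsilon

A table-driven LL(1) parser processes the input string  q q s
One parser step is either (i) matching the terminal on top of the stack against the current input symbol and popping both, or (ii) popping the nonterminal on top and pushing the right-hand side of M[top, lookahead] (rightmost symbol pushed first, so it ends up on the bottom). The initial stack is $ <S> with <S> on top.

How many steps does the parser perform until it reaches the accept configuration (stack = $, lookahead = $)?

     Stack            Input    Action
  1  $ <S>            q q s $  expand <S> → <B> q <C> <B>
  2  $ <B> <C> q <B>  q q s $  expand <B> → epsilon
  3  $ <B> <C> q      q q s $  match q
  4  $ <B> <C>        q s $    expand <C> → q s
  5  $ <B> s q        q s $    match q
  6  $ <B> s          s $      match s
  7  $ <B>            $        expand <B> → epsilon
Accept reached after 7 steps.

7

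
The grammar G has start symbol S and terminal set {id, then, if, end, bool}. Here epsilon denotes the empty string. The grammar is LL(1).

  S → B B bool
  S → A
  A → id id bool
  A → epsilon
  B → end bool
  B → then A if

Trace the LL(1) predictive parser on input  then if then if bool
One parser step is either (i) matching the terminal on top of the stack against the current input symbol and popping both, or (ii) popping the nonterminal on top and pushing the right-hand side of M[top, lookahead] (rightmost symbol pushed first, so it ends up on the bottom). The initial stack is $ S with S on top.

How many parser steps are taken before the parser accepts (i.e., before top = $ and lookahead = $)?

10

step 1: stack=$ S  input=then if then if bool $  — expand S → B B bool
step 2: stack=$ bool B B  input=then if then if bool $  — expand B → then A if
step 3: stack=$ bool B if A then  input=then if then if bool $  — match then
step 4: stack=$ bool B if A  input=if then if bool $  — expand A → epsilon
step 5: stack=$ bool B if  input=if then if bool $  — match if
step 6: stack=$ bool B  input=then if bool $  — expand B → then A if
step 7: stack=$ bool if A then  input=then if bool $  — match then
step 8: stack=$ bool if A  input=if bool $  — expand A → epsilon
step 9: stack=$ bool if  input=if bool $  — match if
step 10: stack=$ bool  input=bool $  — match bool
Accept reached after 10 steps.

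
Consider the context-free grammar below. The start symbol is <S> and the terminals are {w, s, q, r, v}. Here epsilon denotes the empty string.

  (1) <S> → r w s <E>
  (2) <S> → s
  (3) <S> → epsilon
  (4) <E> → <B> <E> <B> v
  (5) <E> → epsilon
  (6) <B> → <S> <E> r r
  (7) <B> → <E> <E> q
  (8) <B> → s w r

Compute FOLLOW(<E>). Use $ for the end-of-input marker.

{$, q, r, s}

FIRST(<S>) = {epsilon, r, s}
FIRST(<E>) = {epsilon, q, r, s}  (via <B> <E> <B> v)
FIRST(<B>) = {q, r, s}  (via <S> <E> r r, <E> <E> q)
FOLLOW(<S>) includes $ since <S> is the start symbol.
FOLLOW(<S>): in <B>→<S> <E> r r, <S> is followed by <E> r r with FIRST {q, r, s}. Thus FOLLOW(<S>) = {$, q, r, s}.
FOLLOW(<E>): in <S>→r w s <E>, the suffix after <E> is empty, so FOLLOW(<E>) ⊇ FOLLOW(<S>) = {$, q, r, s}; in <E>→<B> <E> <B> v, <E> is followed by <B> v with FIRST {q, r, s}; in <B>→<S> <E> r r, <E> is followed by r r with FIRST {r}; in <B>→<E> <E> q (occurrence 1), <E> is followed by <E> q with FIRST {q, r, s}; in <B>→<E> <E> q (occurrence 2), <E> is followed by q with FIRST {q}. Thus FOLLOW(<E>) = {$, q, r, s}.
FOLLOW(<B>): in <E>→<B> <E> <B> v (occurrence 1), <B> is followed by <E> <B> v with FIRST {q, r, s}; in <E>→<B> <E> <B> v (occurrence 2), <B> is followed by v with FIRST {v}. Thus FOLLOW(<B>) = {q, r, s, v}.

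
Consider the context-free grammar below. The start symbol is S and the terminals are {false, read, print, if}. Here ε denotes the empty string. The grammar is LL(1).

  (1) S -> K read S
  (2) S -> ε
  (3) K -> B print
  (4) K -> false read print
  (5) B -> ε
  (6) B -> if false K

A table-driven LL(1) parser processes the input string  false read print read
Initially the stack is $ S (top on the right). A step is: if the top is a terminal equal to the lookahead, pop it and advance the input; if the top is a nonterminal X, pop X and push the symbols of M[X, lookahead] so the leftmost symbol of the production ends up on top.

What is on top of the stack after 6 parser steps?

     Stack                      Input                    Action
  1  $ S                        false read print read $  expand S -> K read S
  2  $ S read K                 false read print read $  expand K -> false read print
  3  $ S read print read false  false read print read $  match false
  4  $ S read print read        read print read $        match read
  5  $ S read print             print read $             match print
  6  $ S read                   read $                   match read
Stack after step 6: $ S (top = S).

S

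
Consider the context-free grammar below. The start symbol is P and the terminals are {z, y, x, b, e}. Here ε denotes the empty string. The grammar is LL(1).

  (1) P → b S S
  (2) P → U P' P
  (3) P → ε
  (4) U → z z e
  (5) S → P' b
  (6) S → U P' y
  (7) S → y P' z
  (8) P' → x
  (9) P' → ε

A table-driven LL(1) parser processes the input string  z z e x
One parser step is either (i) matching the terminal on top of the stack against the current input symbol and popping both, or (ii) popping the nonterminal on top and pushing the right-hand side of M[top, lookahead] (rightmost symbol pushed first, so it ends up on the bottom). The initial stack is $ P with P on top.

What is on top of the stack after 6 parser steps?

x

step 1: stack=$ P  input=z z e x $  — expand P → U P' P
step 2: stack=$ P P' U  input=z z e x $  — expand U → z z e
step 3: stack=$ P P' e z z  input=z z e x $  — match z
step 4: stack=$ P P' e z  input=z e x $  — match z
step 5: stack=$ P P' e  input=e x $  — match e
step 6: stack=$ P P'  input=x $  — expand P' → x
Stack after step 6: $ P x (top = x).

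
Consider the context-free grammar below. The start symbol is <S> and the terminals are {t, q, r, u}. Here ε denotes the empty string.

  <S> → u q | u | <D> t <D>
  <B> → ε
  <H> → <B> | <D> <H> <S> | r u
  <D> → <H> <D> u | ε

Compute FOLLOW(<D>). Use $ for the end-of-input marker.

{$, r, t, u}

FIRST(<B>): from <B>→ε we get {ε}. So FIRST(<B>) = {ε}.
FIRST(<S>): from <S>→u q we get {u}; from <S>→u we get {u}; from <S>→<D> t <D> we get {r, t, u}. So FIRST(<S>) = {r, t, u}.
FIRST(<H>): from <H>→<B> we get {ε}; from <H>→<D> <H> <S> we get {r, t, u}; from <H>→r u we get {r}. So FIRST(<H>) = {ε, r, t, u}.
FIRST(<D>): from <D>→<H> <D> u we get {r, t, u}; from <D>→ε we get {ε}. So FIRST(<D>) = {ε, r, t, u}.
FOLLOW(<S>) includes $ since <S> is the start symbol.
FOLLOW(<H>): in <H>→<D> <H> <S>, <H> is followed by <S> with FIRST {r, t, u}; in <D>→<H> <D> u, <H> is followed by <D> u with FIRST {r, t, u}. Thus FOLLOW(<H>) = {r, t, u}.
FOLLOW(<S>): in <H>→<D> <H> <S>, the suffix after <S> is empty, so FOLLOW(<S>) ⊇ FOLLOW(<H>) = {r, t, u}. Thus FOLLOW(<S>) = {$, r, t, u}.
FOLLOW(<B>): in <H>→<B>, the suffix after <B> is empty, so FOLLOW(<B>) ⊇ FOLLOW(<H>) = {r, t, u}. Thus FOLLOW(<B>) = {r, t, u}.
FOLLOW(<D>): in <S>→<D> t <D> (occurrence 1), <D> is followed by t <D> with FIRST {t}; in <S>→<D> t <D> (occurrence 2), the suffix after <D> is empty, so FOLLOW(<D>) ⊇ FOLLOW(<S>) = {$, r, t, u}; in <H>→<D> <H> <S>, <D> is followed by <H> <S> with FIRST {r, t, u}; in <D>→<H> <D> u, <D> is followed by u with FIRST {u}. Thus FOLLOW(<D>) = {$, r, t, u}.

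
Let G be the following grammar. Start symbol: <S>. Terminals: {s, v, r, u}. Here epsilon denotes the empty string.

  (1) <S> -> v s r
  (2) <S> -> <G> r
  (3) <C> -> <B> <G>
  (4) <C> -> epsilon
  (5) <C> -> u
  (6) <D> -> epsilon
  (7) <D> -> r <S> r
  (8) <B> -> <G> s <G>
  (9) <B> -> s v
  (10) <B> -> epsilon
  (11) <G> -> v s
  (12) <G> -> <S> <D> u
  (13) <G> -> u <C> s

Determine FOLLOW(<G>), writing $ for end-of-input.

FIRST(<D>) = {epsilon, r}
FIRST(<S>) = {u, v}  (via <G> r)
FIRST(<G>) = {u, v}  (via <S> <D> u)
FIRST(<B>) = {epsilon, s, u, v}  (via <G> s <G>)
FIRST(<C>) = {epsilon, s, u, v}  (via <B> <G>)
FOLLOW(<S>) includes $ since <S> is the start symbol.
FOLLOW(<S>): in <D>->r <S> r, <S> is followed by r with FIRST {r}; in <G>-><S> <D> u, <S> is followed by <D> u with FIRST {r, u}. Thus FOLLOW(<S>) = {$, r, u}.
FOLLOW(<C>): in <G>->u <C> s, <C> is followed by s with FIRST {s}. Thus FOLLOW(<C>) = {s}.
FOLLOW(<D>): in <G>-><S> <D> u, <D> is followed by u with FIRST {u}. Thus FOLLOW(<D>) = {u}.
FOLLOW(<B>): in <C>-><B> <G>, <B> is followed by <G> with FIRST {u, v}. Thus FOLLOW(<B>) = {u, v}.
FOLLOW(<G>): in <S>-><G> r, <G> is followed by r with FIRST {r}; in <C>-><B> <G>, the suffix after <G> is empty, so FOLLOW(<G>) ⊇ FOLLOW(<C>) = {s}; in <B>-><G> s <G> (occurrence 1), <G> is followed by s <G> with FIRST {s}; in <B>-><G> s <G> (occurrence 2), the suffix after <G> is empty, so FOLLOW(<G>) ⊇ FOLLOW(<B>) = {u, v}. Thus FOLLOW(<G>) = {r, s, u, v}.

{r, s, u, v}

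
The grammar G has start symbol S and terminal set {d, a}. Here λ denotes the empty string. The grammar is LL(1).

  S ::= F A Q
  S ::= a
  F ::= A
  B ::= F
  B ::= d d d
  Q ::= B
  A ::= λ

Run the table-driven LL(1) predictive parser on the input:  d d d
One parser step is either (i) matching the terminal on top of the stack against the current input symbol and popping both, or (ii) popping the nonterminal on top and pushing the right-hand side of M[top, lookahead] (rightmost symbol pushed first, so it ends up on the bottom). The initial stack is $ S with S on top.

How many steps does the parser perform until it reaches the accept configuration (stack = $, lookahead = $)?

     Stack    Input    Action
  1  $ S      d d d $  expand S ::= F A Q
  2  $ Q A F  d d d $  expand F ::= A
  3  $ Q A A  d d d $  expand A ::= λ
  4  $ Q A    d d d $  expand A ::= λ
  5  $ Q      d d d $  expand Q ::= B
  6  $ B      d d d $  expand B ::= d d d
  7  $ d d d  d d d $  match d
  8  $ d d    d d $    match d
  9  $ d      d $      match d
Accept reached after 9 steps.

9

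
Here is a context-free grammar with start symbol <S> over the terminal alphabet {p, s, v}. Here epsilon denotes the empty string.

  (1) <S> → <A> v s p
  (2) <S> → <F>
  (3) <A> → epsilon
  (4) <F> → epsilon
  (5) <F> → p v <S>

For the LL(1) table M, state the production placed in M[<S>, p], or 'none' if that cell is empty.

<S> → <F>

FIRST(<A>) = {epsilon}
FIRST(<F>) = {epsilon, p}
FIRST(<S>) = {epsilon, p, v}  (via <A> v s p, <F>)
FOLLOW(<S>) includes $ since <S> is the start symbol.
FOLLOW(<S>): in <F>→p v <S>, the suffix after <S> is empty, so FOLLOW(<S>) ⊇ FOLLOW(<F>) = {$}. Thus FOLLOW(<S>) = {$}.
FOLLOW(<F>): in <S>→<F>, the suffix after <F> is empty, so FOLLOW(<F>) ⊇ FOLLOW(<S>) = {$}. Thus FOLLOW(<F>) = {$}.
For <S> → <A> v s p: FIRST(<A> v s p) = {v}, so it goes in M[<S>, t] for t ∈ {v}.
For <S> → <F>: FIRST(<F>) = {epsilon, p}, so it goes in M[<S>, t] for t ∈ {p}; since epsilon ∈ FIRST, also for every t ∈ FOLLOW(<S>) = {$}.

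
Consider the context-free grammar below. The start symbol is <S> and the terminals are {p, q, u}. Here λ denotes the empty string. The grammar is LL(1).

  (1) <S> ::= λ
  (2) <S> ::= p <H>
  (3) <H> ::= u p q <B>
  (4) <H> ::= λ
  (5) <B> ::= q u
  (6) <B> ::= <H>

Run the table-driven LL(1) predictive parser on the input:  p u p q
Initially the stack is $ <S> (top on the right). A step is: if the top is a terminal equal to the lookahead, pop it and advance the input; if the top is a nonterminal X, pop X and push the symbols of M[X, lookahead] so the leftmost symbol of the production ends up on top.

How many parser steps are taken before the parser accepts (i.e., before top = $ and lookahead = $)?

step 1: stack=$ <S>  input=p u p q $  — expand <S> ::= p <H>
step 2: stack=$ <H> p  input=p u p q $  — match p
step 3: stack=$ <H>  input=u p q $  — expand <H> ::= u p q <B>
step 4: stack=$ <B> q p u  input=u p q $  — match u
step 5: stack=$ <B> q p  input=p q $  — match p
step 6: stack=$ <B> q  input=q $  — match q
step 7: stack=$ <B>  input=$  — expand <B> ::= <H>
step 8: stack=$ <H>  input=$  — expand <H> ::= λ
Accept reached after 8 steps.

8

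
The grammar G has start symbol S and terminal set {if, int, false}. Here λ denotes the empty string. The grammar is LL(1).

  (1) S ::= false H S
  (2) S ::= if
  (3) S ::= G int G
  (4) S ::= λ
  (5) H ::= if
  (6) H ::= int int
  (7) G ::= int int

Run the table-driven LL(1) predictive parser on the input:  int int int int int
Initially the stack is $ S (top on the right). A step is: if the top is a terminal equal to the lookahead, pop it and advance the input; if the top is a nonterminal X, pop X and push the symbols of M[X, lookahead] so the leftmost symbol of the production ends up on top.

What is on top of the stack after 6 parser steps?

step 1: stack=$ S  input=int int int int int $  — expand S ::= G int G
step 2: stack=$ G int G  input=int int int int int $  — expand G ::= int int
step 3: stack=$ G int int int  input=int int int int int $  — match int
step 4: stack=$ G int int  input=int int int int $  — match int
step 5: stack=$ G int  input=int int int $  — match int
step 6: stack=$ G  input=int int $  — expand G ::= int int
Stack after step 6: $ int int (top = int).

int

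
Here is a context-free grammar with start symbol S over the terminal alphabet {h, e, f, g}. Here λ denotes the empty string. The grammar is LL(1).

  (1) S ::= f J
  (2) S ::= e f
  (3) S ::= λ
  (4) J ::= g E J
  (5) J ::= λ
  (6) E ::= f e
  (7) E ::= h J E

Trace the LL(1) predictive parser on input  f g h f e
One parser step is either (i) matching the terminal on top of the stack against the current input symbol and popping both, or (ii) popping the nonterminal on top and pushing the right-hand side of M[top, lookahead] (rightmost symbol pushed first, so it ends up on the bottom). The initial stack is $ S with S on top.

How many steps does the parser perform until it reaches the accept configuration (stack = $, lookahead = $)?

      Stack      Input        Action
   1  $ S        f g h f e $  expand S ::= f J
   2  $ J f      f g h f e $  match f
   3  $ J        g h f e $    expand J ::= g E J
   4  $ J E g    g h f e $    match g
   5  $ J E      h f e $      expand E ::= h J E
   6  $ J E J h  h f e $      match h
   7  $ J E J    f e $        expand J ::= λ
   8  $ J E      f e $        expand E ::= f e
   9  $ J e f    f e $        match f
  10  $ J e      e $          match e
  11  $ J        $            expand J ::= λ
Accept reached after 11 steps.

11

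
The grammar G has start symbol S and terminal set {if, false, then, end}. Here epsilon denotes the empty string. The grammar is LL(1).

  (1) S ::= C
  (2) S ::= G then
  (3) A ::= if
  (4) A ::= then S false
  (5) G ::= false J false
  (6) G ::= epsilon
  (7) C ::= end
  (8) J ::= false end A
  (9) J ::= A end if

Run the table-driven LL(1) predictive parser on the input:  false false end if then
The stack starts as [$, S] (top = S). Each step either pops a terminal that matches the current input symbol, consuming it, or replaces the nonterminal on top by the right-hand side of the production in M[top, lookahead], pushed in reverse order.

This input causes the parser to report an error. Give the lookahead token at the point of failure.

     Stack                     Input                      Action
  1  $ S                       false false end if then $  expand S ::= G then
  2  $ then G                  false false end if then $  expand G ::= false J false
  3  $ then false J false      false false end if then $  match false
  4  $ then false J            false end if then $        expand J ::= false end A
  5  $ then false A end false  false end if then $        match false
  6  $ then false A end        end if then $              match end
  7  $ then false A            if then $                  expand A ::= if
  8  $ then false if           if then $                  match if
  9  $ then false              then $                     error: top is terminal false but lookahead is then

then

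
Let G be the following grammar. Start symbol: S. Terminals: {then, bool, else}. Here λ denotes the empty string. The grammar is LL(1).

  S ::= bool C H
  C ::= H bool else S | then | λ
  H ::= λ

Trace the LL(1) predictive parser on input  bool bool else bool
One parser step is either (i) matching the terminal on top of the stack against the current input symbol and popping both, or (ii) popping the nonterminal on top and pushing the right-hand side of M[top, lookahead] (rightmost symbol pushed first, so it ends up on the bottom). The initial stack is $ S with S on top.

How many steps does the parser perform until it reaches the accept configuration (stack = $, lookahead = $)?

11

step 1: stack=$ S  input=bool bool else bool $  — expand S ::= bool C H
step 2: stack=$ H C bool  input=bool bool else bool $  — match bool
step 3: stack=$ H C  input=bool else bool $  — expand C ::= H bool else S
step 4: stack=$ H S else bool H  input=bool else bool $  — expand H ::= λ
step 5: stack=$ H S else bool  input=bool else bool $  — match bool
step 6: stack=$ H S else  input=else bool $  — match else
step 7: stack=$ H S  input=bool $  — expand S ::= bool C H
step 8: stack=$ H H C bool  input=bool $  — match bool
step 9: stack=$ H H C  input=$  — expand C ::= λ
step 10: stack=$ H H  input=$  — expand H ::= λ
step 11: stack=$ H  input=$  — expand H ::= λ
Accept reached after 11 steps.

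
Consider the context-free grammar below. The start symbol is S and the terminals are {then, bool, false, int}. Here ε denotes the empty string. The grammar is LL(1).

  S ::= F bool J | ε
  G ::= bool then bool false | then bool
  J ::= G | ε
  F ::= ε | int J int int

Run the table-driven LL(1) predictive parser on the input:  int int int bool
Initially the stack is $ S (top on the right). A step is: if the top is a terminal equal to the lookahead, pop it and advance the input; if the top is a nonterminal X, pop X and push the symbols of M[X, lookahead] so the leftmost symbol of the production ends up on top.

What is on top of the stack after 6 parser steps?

bool

step 1: stack=$ S  input=int int int bool $  — expand S ::= F bool J
step 2: stack=$ J bool F  input=int int int bool $  — expand F ::= int J int int
step 3: stack=$ J bool int int J int  input=int int int bool $  — match int
step 4: stack=$ J bool int int J  input=int int bool $  — expand J ::= ε
step 5: stack=$ J bool int int  input=int int bool $  — match int
step 6: stack=$ J bool int  input=int bool $  — match int
Stack after step 6: $ J bool (top = bool).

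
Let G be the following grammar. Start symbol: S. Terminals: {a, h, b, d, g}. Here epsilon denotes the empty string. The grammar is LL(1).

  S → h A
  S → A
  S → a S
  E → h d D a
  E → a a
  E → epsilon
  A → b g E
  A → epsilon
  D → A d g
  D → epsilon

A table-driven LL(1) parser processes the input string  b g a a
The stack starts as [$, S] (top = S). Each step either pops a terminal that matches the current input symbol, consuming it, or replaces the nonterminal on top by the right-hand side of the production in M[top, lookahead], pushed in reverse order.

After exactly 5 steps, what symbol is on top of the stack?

     Stack    Input      Action
  1  $ S      b g a a $  expand S → A
  2  $ A      b g a a $  expand A → b g E
  3  $ E g b  b g a a $  match b
  4  $ E g    g a a $    match g
  5  $ E      a a $      expand E → a a
Stack after step 5: $ a a (top = a).

a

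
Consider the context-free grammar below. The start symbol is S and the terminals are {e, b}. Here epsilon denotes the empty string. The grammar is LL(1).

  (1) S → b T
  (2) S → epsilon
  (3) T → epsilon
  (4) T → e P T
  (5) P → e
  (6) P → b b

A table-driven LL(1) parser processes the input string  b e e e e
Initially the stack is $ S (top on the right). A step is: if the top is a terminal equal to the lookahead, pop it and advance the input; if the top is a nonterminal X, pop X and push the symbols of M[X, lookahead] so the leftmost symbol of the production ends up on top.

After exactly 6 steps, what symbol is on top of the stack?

     Stack    Input        Action
  1  $ S      b e e e e $  expand S → b T
  2  $ T b    b e e e e $  match b
  3  $ T      e e e e $    expand T → e P T
  4  $ T P e  e e e e $    match e
  5  $ T P    e e e $      expand P → e
  6  $ T e    e e e $      match e
Stack after step 6: $ T (top = T).

T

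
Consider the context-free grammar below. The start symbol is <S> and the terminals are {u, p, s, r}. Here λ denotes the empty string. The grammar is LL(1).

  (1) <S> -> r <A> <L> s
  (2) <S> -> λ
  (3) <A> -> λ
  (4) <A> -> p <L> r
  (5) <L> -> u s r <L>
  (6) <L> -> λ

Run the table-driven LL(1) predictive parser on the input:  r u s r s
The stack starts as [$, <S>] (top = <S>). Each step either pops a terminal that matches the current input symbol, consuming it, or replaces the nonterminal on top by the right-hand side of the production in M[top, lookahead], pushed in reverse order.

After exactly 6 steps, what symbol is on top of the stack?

r

step 1: stack=$ <S>  input=r u s r s $  — expand <S> -> r <A> <L> s
step 2: stack=$ s <L> <A> r  input=r u s r s $  — match r
step 3: stack=$ s <L> <A>  input=u s r s $  — expand <A> -> λ
step 4: stack=$ s <L>  input=u s r s $  — expand <L> -> u s r <L>
step 5: stack=$ s <L> r s u  input=u s r s $  — match u
step 6: stack=$ s <L> r s  input=s r s $  — match s
Stack after step 6: $ s <L> r (top = r).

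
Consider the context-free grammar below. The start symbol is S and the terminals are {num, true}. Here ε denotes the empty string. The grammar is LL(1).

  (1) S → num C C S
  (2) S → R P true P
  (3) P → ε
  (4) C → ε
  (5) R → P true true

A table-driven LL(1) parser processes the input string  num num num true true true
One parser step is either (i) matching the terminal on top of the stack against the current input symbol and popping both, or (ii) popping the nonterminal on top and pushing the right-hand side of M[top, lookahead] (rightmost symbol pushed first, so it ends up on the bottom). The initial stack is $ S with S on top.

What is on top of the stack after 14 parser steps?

      Stack         Input                         Action
   1  $ S           num num num true true true $  expand S → num C C S
   2  $ S C C num   num num num true true true $  match num
   3  $ S C C       num num true true true $      expand C → ε
   4  $ S C         num num true true true $      expand C → ε
   5  $ S           num num true true true $      expand S → num C C S
   6  $ S C C num   num num true true true $      match num
   7  $ S C C       num true true true $          expand C → ε
   8  $ S C         num true true true $          expand C → ε
   9  $ S           num true true true $          expand S → num C C S
  10  $ S C C num   num true true true $          match num
  11  $ S C C       true true true $              expand C → ε
  12  $ S C         true true true $              expand C → ε
  13  $ S           true true true $              expand S → R P true P
  14  $ P true P R  true true true $              expand R → P true true
Stack after step 14: $ P true P true true P (top = P).

P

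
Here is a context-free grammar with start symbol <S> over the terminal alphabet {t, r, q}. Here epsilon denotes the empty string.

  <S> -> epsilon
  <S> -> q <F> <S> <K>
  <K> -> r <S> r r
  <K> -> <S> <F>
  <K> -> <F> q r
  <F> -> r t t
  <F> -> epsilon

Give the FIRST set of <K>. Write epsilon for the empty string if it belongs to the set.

FIRST(<S>) = {epsilon, q}
FIRST(<F>) = {epsilon, r}
FIRST(<K>) = {epsilon, q, r}  (via <S> <F>, <F> q r)

{epsilon, q, r}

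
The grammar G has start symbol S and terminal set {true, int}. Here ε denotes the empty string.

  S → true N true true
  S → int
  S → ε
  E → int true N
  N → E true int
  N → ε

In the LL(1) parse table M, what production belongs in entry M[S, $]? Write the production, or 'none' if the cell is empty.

S → ε

FIRST(S) = {ε, int, true}
FIRST(E) = {int}
FIRST(N) = {ε, int}  (via E true int)
FOLLOW(S) includes $ since S is the start symbol.
FOLLOW(S): S appears on no right-hand side. Thus FOLLOW(S) = {$}.
For S → true N true true: FIRST(true N true true) = {true}, so it goes in M[S, t] for t ∈ {true}.
For S → int: FIRST(int) = {int}, so it goes in M[S, t] for t ∈ {int}.
For S → ε: FIRST(ε) = {ε}, so it goes in M[S, t] for t ∈ {}; since ε ∈ FIRST, also for every t ∈ FOLLOW(S) = {$}.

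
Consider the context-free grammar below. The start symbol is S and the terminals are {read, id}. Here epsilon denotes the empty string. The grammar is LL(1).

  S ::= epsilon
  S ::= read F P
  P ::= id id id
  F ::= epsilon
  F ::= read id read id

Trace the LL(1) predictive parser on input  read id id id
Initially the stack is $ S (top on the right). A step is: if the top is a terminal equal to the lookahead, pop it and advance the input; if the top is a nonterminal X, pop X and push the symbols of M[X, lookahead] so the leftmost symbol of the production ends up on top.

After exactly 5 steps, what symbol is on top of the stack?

step 1: stack=$ S  input=read id id id $  — expand S ::= read F P
step 2: stack=$ P F read  input=read id id id $  — match read
step 3: stack=$ P F  input=id id id $  — expand F ::= epsilon
step 4: stack=$ P  input=id id id $  — expand P ::= id id id
step 5: stack=$ id id id  input=id id id $  — match id
Stack after step 5: $ id id (top = id).

id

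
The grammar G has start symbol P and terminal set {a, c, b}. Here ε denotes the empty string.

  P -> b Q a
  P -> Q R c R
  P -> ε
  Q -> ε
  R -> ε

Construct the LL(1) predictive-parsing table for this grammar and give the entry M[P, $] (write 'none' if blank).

FIRST(Q) = {ε}
FIRST(R) = {ε}
FIRST(P) = {ε, b, c}  (via Q R c R)
FOLLOW(P) includes $ since P is the start symbol.
FOLLOW(P): P appears on no right-hand side. Thus FOLLOW(P) = {$}.
For P -> b Q a: FIRST(b Q a) = {b}, so it goes in M[P, t] for t ∈ {b}.
For P -> Q R c R: FIRST(Q R c R) = {c}, so it goes in M[P, t] for t ∈ {c}.
For P -> ε: FIRST(ε) = {ε}, so it goes in M[P, t] for t ∈ {}; since ε ∈ FIRST, also for every t ∈ FOLLOW(P) = {$}.

P -> ε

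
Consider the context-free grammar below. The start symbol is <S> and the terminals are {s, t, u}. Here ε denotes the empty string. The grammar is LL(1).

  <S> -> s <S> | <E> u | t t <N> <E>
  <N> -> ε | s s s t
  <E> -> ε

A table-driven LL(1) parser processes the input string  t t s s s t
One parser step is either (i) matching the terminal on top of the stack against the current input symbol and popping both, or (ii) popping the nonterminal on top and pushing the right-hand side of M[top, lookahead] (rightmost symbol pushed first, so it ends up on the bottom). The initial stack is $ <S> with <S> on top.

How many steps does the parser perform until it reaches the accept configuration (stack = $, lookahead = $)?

     Stack          Input          Action
  1  $ <S>          t t s s s t $  expand <S> -> t t <N> <E>
  2  $ <E> <N> t t  t t s s s t $  match t
  3  $ <E> <N> t    t s s s t $    match t
  4  $ <E> <N>      s s s t $      expand <N> -> s s s t
  5  $ <E> t s s s  s s s t $      match s
  6  $ <E> t s s    s s t $        match s
  7  $ <E> t s      s t $          match s
  8  $ <E> t        t $            match t
  9  $ <E>          $              expand <E> -> ε
Accept reached after 9 steps.

9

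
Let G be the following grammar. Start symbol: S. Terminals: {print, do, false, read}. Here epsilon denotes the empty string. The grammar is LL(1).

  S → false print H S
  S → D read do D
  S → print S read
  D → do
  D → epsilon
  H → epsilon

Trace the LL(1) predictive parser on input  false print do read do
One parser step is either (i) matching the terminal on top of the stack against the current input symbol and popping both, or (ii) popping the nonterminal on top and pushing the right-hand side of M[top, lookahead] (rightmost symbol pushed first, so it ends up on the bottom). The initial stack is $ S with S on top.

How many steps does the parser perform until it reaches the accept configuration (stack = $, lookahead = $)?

10

      Stack              Input                     Action
   1  $ S                false print do read do $  expand S → false print H S
   2  $ S H print false  false print do read do $  match false
   3  $ S H print        print do read do $        match print
   4  $ S H              do read do $              expand H → epsilon
   5  $ S                do read do $              expand S → D read do D
   6  $ D do read D      do read do $              expand D → do
   7  $ D do read do     do read do $              match do
   8  $ D do read        read do $                 match read
   9  $ D do             do $                      match do
  10  $ D                $                         expand D → epsilon
Accept reached after 10 steps.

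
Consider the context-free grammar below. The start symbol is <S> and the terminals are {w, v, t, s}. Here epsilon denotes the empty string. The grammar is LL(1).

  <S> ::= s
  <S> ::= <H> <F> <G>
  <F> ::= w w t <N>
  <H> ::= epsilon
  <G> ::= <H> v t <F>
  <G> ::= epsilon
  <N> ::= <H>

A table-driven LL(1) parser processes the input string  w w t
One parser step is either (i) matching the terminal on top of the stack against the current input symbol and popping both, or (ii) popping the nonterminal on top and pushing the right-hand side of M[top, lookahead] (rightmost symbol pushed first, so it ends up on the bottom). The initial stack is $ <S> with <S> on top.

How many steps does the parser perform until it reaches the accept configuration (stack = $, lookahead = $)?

step 1: stack=$ <S>  input=w w t $  — expand <S> ::= <H> <F> <G>
step 2: stack=$ <G> <F> <H>  input=w w t $  — expand <H> ::= epsilon
step 3: stack=$ <G> <F>  input=w w t $  — expand <F> ::= w w t <N>
step 4: stack=$ <G> <N> t w w  input=w w t $  — match w
step 5: stack=$ <G> <N> t w  input=w t $  — match w
step 6: stack=$ <G> <N> t  input=t $  — match t
step 7: stack=$ <G> <N>  input=$  — expand <N> ::= <H>
step 8: stack=$ <G> <H>  input=$  — expand <H> ::= epsilon
step 9: stack=$ <G>  input=$  — expand <G> ::= epsilon
Accept reached after 9 steps.

9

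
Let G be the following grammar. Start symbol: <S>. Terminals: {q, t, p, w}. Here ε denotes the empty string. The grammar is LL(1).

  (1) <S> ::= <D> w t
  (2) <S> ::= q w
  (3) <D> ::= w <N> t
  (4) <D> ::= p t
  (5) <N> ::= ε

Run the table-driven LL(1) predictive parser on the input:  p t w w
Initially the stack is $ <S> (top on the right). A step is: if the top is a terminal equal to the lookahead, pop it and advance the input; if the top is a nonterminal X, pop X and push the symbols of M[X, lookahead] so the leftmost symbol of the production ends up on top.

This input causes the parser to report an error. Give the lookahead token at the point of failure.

w

     Stack      Input      Action
  1  $ <S>      p t w w $  expand <S> ::= <D> w t
  2  $ t w <D>  p t w w $  expand <D> ::= p t
  3  $ t w t p  p t w w $  match p
  4  $ t w t    t w w $    match t
  5  $ t w      w w $      match w
  6  $ t        w $        error: top is terminal t but lookahead is w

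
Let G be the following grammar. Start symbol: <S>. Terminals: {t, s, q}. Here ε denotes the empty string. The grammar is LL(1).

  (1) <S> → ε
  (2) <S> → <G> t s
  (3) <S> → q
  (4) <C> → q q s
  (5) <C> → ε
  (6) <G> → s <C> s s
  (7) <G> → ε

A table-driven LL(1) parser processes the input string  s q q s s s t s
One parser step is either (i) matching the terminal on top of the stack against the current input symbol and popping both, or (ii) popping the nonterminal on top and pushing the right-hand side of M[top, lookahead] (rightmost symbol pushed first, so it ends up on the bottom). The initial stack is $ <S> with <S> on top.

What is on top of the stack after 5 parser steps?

q

step 1: stack=$ <S>  input=s q q s s s t s $  — expand <S> → <G> t s
step 2: stack=$ s t <G>  input=s q q s s s t s $  — expand <G> → s <C> s s
step 3: stack=$ s t s s <C> s  input=s q q s s s t s $  — match s
step 4: stack=$ s t s s <C>  input=q q s s s t s $  — expand <C> → q q s
step 5: stack=$ s t s s s q q  input=q q s s s t s $  — match q
Stack after step 5: $ s t s s s q (top = q).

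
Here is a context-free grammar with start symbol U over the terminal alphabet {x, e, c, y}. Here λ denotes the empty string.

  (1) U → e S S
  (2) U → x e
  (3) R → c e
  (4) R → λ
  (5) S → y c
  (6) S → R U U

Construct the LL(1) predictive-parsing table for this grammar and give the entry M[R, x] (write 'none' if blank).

FIRST(U) = {e, x}
FIRST(R) = {λ, c}
FIRST(S) = {c, e, x, y}  (via R U U)
FOLLOW(U) includes $ since U is the start symbol.
FOLLOW(R): in S→R U U, R is followed by U U with FIRST {e, x}. Thus FOLLOW(R) = {e, x}.
For R → c e: FIRST(c e) = {c}, so it goes in M[R, t] for t ∈ {c}.
For R → λ: FIRST(λ) = {λ}, so it goes in M[R, t] for t ∈ {}; since λ ∈ FIRST, also for every t ∈ FOLLOW(R) = {e, x}.

R → λ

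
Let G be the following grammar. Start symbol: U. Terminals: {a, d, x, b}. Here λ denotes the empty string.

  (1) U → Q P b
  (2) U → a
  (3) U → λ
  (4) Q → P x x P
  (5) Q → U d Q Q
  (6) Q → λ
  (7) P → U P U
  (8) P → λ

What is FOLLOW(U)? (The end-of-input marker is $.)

{$, a, b, d, x}

FIRST(U) = {λ, a, b, d, x}  (via Q P b)
FIRST(P) = {λ, a, b, d, x}  (via U P U)
FIRST(Q) = {λ, a, b, d, x}  (via P x x P, U d Q Q)
FOLLOW(U) includes $ since U is the start symbol.
FOLLOW(Q): in U→Q P b, Q is followed by P b with FIRST {a, b, d, x}; in Q→U d Q Q (occurrence 1), Q is followed by Q with FIRST {λ, a, b, d, x}; in Q→U d Q Q (occurrence 1), the suffix after Q is nullable (adds nothing new); in Q→U d Q Q (occurrence 2), the suffix after Q is empty (adds nothing new). Thus FOLLOW(Q) = {a, b, d, x}.
FOLLOW(P): in U→Q P b, P is followed by b with FIRST {b}; in Q→P x x P (occurrence 1), P is followed by x x P with FIRST {x}; in Q→P x x P (occurrence 2), the suffix after P is empty, so FOLLOW(P) ⊇ FOLLOW(Q) = {a, b, d, x}; in P→U P U, P is followed by U with FIRST {λ, a, b, d, x}; in P→U P U, the suffix after P is nullable (adds nothing new). Thus FOLLOW(P) = {a, b, d, x}.
FOLLOW(U): in Q→U d Q Q, U is followed by d Q Q with FIRST {d}; in P→U P U (occurrence 1), U is followed by P U with FIRST {λ, a, b, d, x}; in P→U P U (occurrence 1), the suffix after U is nullable, so FOLLOW(U) ⊇ FOLLOW(P) = {a, b, d, x}; in P→U P U (occurrence 2), the suffix after U is empty, so FOLLOW(U) ⊇ FOLLOW(P) = {a, b, d, x}. Thus FOLLOW(U) = {$, a, b, d, x}.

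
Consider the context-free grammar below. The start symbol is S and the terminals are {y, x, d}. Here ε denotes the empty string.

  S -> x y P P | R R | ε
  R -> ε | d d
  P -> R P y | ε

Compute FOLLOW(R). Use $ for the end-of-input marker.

FIRST(R): from R->ε we get {ε}; from R->d d we get {d}. So FIRST(R) = {ε, d}.
FIRST(S): from S->x y P P we get {x}; from S->R R we get {ε, d}; from S->ε we get {ε}. So FIRST(S) = {ε, d, x}.
FIRST(P): from P->R P y we get {d, y}; from P->ε we get {ε}. So FIRST(P) = {ε, d, y}.
FOLLOW(S) includes $ since S is the start symbol.
FOLLOW(S): S appears on no right-hand side. Thus FOLLOW(S) = {$}.
FOLLOW(R): in S->R R (occurrence 1), R is followed by R with FIRST {ε, d}; in S->R R (occurrence 1), the suffix after R is nullable, so FOLLOW(R) ⊇ FOLLOW(S) = {$}; in S->R R (occurrence 2), the suffix after R is empty, so FOLLOW(R) ⊇ FOLLOW(S) = {$}; in P->R P y, R is followed by P y with FIRST {d, y}. Thus FOLLOW(R) = {$, d, y}.
FOLLOW(P): in S->x y P P (occurrence 1), P is followed by P with FIRST {ε, d, y}; in S->x y P P (occurrence 1), the suffix after P is nullable, so FOLLOW(P) ⊇ FOLLOW(S) = {$}; in S->x y P P (occurrence 2), the suffix after P is empty, so FOLLOW(P) ⊇ FOLLOW(S) = {$}; in P->R P y, P is followed by y with FIRST {y}. Thus FOLLOW(P) = {$, d, y}.

{$, d, y}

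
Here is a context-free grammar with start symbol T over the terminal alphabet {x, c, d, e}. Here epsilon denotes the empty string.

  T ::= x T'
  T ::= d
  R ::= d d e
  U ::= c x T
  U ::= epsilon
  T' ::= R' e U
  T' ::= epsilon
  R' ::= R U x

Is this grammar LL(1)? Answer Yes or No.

FIRST(T) = {d, x}
FIRST(R) = {d}
FIRST(U) = {epsilon, c}
FIRST(T') = {epsilon, d}
FIRST(R') = {d}
FOLLOW(T) = {$, x}
FOLLOW(R) = {c, x}
FOLLOW(U) = {$, x}
FOLLOW(T') = {$, x}
FOLLOW(R') = {e}
Each cell of M receives at most one production.

Yes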